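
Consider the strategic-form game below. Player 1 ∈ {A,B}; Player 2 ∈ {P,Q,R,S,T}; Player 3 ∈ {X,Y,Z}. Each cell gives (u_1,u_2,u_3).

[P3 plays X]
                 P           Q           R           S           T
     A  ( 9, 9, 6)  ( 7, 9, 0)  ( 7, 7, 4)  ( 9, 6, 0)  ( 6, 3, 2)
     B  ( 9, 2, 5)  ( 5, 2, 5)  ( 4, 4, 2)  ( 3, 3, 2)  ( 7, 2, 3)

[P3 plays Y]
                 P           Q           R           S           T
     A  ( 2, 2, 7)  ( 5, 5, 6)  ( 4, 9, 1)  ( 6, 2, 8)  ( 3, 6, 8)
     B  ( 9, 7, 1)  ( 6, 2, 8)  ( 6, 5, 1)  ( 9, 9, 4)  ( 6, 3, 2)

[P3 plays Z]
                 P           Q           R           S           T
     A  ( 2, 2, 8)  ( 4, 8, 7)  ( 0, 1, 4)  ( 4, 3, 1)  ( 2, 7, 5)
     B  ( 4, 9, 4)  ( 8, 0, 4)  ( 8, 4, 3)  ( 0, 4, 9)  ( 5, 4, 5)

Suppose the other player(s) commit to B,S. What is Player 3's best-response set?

u_3(X vs B,S) = 2
u_3(Y vs B,S) = 4
u_3(Z vs B,S) = 9
max payoff 9 at {Z}

argmax u_3 = {Z}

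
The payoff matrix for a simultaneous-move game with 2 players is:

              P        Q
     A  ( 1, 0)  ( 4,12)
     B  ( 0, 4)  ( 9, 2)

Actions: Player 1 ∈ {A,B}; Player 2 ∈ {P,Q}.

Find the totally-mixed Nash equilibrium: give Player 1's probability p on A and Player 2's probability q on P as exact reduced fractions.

P1 indiff ⇒ q·1+(1-q)·4 = q·0+(1-q)·9 ⇒ q(1) = (1-q)(5) ⇒ q = 5/6
P2 indiff ⇒ p·0+(1-p)·4 = p·12+(1-p)·2 ⇒ p(-12) = (1-p)(-2) ⇒ p = 1/7

(p,q) = (1/7, 5/6)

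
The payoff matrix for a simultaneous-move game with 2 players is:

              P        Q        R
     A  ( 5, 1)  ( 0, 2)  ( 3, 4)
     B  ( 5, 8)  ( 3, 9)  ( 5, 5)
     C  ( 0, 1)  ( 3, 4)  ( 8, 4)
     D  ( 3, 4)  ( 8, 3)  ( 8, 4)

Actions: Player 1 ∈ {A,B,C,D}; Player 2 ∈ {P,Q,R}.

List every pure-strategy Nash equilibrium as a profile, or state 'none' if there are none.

(A,P): not NE [P2→R gives 4>1]
(A,Q): not NE [P1→D gives 8>0; P2→R gives 4>2]
(A,R): not NE [P1→D gives 8>3]
(B,P): not NE [P2→Q gives 9>8]
(B,Q): not NE [P1→D gives 8>3]
(B,R): not NE [P1→D gives 8>5; P2→Q gives 9>5]
(C,P): not NE [P1→B gives 5>0; P2→R gives 4>1]
(C,Q): not NE [P1→D gives 8>3]
(C,R): NE
(D,P): not NE [P1→B gives 5>3]
(D,Q): not NE [P2→R gives 4>3]
(D,R): NE

Nash profiles: (C,R), (D,R)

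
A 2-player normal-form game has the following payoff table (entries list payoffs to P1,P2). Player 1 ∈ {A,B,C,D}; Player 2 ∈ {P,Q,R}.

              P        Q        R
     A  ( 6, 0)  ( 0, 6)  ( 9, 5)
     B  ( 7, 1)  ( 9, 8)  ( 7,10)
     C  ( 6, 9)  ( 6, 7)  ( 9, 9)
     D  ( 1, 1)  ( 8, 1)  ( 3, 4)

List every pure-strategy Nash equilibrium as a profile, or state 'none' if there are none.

PSNE = {(C,R)}

(A,P): not NE [P1→B gives 7>6; P2→Q gives 6>0]
(A,Q): not NE [P1→B gives 9>0]
(A,R): not NE [P2→Q gives 6>5]
(B,P): not NE [P2→R gives 10>1]
(B,Q): not NE [P2→R gives 10>8]
(B,R): not NE [P1→C gives 9>7]
(C,P): not NE [P1→B gives 7>6]
(C,Q): not NE [P1→B gives 9>6; P2→R gives 9>7]
(C,R): NE
(D,P): not NE [P1→B gives 7>1; P2→R gives 4>1]
(D,Q): not NE [P1→B gives 9>8; P2→R gives 4>1]
(D,R): not NE [P1→C gives 9>3]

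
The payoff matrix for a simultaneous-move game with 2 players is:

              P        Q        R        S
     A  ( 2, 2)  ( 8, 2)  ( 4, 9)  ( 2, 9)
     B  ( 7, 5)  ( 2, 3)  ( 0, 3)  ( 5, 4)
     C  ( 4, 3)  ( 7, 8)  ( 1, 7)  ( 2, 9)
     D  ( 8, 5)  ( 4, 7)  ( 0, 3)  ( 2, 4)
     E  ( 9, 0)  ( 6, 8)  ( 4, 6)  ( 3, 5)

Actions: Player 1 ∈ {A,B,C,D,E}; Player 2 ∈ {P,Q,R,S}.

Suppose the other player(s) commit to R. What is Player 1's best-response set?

argmax u_1 = {A,E}

u_1(A vs R) = 4
u_1(B vs R) = 0
u_1(C vs R) = 1
u_1(D vs R) = 0
u_1(E vs R) = 4
max payoff 4 at {A,E}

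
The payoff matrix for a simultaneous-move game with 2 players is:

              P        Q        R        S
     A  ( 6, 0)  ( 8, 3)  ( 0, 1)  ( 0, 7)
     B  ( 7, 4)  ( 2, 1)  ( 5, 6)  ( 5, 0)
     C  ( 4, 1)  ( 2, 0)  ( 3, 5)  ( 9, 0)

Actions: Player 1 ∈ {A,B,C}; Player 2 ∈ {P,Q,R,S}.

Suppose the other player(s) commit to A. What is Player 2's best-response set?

BR_2 = {S}

u_2(P vs A) = 0
u_2(Q vs A) = 3
u_2(R vs A) = 1
u_2(S vs A) = 7
max payoff 7 at {S}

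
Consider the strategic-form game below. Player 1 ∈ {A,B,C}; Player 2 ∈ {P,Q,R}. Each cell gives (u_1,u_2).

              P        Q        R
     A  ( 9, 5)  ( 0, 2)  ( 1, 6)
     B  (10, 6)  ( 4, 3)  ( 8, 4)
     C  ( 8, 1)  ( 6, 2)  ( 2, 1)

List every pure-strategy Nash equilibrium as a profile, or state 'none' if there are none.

NE set: (B,P), (C,Q)

(A,P): not NE [P1→B gives 10>9; P2→R gives 6>5]
(A,Q): not NE [P1→C gives 6>0; P2→R gives 6>2]
(A,R): not NE [P1→B gives 8>1]
(B,P): NE
(B,Q): not NE [P1→C gives 6>4; P2→P gives 6>3]
(B,R): not NE [P2→P gives 6>4]
(C,P): not NE [P1→B gives 10>8; P2→Q gives 2>1]
(C,Q): NE
(C,R): not NE [P1→B gives 8>2; P2→Q gives 2>1]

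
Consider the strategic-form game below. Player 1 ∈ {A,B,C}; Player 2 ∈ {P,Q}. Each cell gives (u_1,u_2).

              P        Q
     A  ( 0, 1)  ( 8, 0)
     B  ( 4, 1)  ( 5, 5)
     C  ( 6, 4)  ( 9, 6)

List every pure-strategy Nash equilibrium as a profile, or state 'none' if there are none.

(A,P): not NE [P1→C gives 6>0]
(A,Q): not NE [P1→C gives 9>8; P2→P gives 1>0]
(B,P): not NE [P1→C gives 6>4; P2→Q gives 5>1]
(B,Q): not NE [P1→C gives 9>5]
(C,P): not NE [P2→Q gives 6>4]
(C,Q): NE

PSNE = {(C,Q)}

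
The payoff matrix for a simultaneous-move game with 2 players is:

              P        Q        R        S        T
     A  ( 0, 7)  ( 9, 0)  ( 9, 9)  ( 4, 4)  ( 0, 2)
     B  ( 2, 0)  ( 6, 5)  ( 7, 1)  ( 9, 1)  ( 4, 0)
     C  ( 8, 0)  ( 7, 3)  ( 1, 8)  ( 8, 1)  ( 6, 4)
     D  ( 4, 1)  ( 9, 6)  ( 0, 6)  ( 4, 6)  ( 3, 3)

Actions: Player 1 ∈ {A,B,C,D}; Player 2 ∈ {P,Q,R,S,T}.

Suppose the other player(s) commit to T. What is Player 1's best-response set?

u_1(A vs T) = 0
u_1(B vs T) = 4
u_1(C vs T) = 6
u_1(D vs T) = 3
max payoff 6 at {C}

BR_1 = {C}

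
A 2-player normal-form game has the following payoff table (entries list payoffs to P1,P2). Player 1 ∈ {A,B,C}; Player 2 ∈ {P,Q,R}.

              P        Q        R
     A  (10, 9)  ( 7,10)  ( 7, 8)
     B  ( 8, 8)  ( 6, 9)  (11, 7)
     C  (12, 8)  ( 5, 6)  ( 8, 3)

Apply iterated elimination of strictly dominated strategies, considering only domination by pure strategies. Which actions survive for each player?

Survivors P1:{A,C} P2:{P,Q}

P2 drop R (P beats it: A:9>8 B:8>7 C:8>3)
P1 drop B (A beats it: P:10>8 Q:7>6)
P1→{A,C} P2→{P,Q}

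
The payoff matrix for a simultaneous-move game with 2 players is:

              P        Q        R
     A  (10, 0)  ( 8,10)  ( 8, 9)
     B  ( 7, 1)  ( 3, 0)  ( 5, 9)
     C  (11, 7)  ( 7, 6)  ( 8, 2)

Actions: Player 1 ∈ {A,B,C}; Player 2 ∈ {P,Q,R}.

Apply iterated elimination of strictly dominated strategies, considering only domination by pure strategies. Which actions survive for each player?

P1 drop B (A beats it: P:10>7 Q:8>3 R:8>5)
P2 drop R (Q beats it: A:10>9 C:6>2)
P1→{A,C} P2→{P,Q}

Remaining: P1:{A,C} P2:{P,Q}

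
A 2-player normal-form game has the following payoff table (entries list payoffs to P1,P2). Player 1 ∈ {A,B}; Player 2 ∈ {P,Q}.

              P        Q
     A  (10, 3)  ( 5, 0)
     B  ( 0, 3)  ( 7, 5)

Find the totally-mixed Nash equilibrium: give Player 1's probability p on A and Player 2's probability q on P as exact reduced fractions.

p=2/5, q=1/6

P1 indiff ⇒ q·10+(1-q)·5 = q·0+(1-q)·7 ⇒ q(10) = (1-q)(2) ⇒ q = 1/6
P2 indiff ⇒ p·3+(1-p)·3 = p·0+(1-p)·5 ⇒ p(3) = (1-p)(2) ⇒ p = 2/5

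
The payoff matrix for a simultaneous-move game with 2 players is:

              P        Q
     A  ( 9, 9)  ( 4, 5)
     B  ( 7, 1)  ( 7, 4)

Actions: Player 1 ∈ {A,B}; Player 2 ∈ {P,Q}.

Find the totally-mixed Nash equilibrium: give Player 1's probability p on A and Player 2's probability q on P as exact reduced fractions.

P1 mixes 3/7 on A; P2 mixes 3/5 on P

P1 indiff ⇒ q·9+(1-q)·4 = q·7+(1-q)·7 ⇒ q(2) = (1-q)(3) ⇒ q = 3/5
P2 indiff ⇒ p·9+(1-p)·1 = p·5+(1-p)·4 ⇒ p(4) = (1-p)(3) ⇒ p = 3/7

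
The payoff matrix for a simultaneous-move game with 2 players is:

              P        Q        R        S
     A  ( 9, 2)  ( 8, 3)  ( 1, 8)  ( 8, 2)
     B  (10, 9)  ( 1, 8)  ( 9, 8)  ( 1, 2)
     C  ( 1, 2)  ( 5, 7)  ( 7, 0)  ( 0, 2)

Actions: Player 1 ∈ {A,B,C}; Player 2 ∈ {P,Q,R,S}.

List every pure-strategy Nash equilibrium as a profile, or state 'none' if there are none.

Nash profiles: (B,P)

(A,P): not NE [P1→B gives 10>9; P2→R gives 8>2]
(A,Q): not NE [P2→R gives 8>3]
(A,R): not NE [P1→B gives 9>1]
(A,S): not NE [P2→R gives 8>2]
(B,P): NE
(B,Q): not NE [P1→A gives 8>1; P2→P gives 9>8]
(B,R): not NE [P2→P gives 9>8]
(B,S): not NE [P1→A gives 8>1; P2→P gives 9>2]
(C,P): not NE [P1→B gives 10>1; P2→Q gives 7>2]
(C,Q): not NE [P1→A gives 8>5]
(C,R): not NE [P1→B gives 9>7; P2→Q gives 7>0]
(C,S): not NE [P1→A gives 8>0; P2→Q gives 7>2]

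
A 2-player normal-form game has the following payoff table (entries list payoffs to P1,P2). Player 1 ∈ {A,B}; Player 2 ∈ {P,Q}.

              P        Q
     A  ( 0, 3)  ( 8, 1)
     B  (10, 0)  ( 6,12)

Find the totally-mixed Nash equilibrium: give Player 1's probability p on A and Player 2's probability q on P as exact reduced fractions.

P1 mixes 6/7 on A; P2 mixes 1/6 on P

P1 indiff ⇒ q·0+(1-q)·8 = q·10+(1-q)·6 ⇒ q(-10) = (1-q)(-2) ⇒ q = 1/6
P2 indiff ⇒ p·3+(1-p)·0 = p·1+(1-p)·12 ⇒ p(2) = (1-p)(12) ⇒ p = 6/7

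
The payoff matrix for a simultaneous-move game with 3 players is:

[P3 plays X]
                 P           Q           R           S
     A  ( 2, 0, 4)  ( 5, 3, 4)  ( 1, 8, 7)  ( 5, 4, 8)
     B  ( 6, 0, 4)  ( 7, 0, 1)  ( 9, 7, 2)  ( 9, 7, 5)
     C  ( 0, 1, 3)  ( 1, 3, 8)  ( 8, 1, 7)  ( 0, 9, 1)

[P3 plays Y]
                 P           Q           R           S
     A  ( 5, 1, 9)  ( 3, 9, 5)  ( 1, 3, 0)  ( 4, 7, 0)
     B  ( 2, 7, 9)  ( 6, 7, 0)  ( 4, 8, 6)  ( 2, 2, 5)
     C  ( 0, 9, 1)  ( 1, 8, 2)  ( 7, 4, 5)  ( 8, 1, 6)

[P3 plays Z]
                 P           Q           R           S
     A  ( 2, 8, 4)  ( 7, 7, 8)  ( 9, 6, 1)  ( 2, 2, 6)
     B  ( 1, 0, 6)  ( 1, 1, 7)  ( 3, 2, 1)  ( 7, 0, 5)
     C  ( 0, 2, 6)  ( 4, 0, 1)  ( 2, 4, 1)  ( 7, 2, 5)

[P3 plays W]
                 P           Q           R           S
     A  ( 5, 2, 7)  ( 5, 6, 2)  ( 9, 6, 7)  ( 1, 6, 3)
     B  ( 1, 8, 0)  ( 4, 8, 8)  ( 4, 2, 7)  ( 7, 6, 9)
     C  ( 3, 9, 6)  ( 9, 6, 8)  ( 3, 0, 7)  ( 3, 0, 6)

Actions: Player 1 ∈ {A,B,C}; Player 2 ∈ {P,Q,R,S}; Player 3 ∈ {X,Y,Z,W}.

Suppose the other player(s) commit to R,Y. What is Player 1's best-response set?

u_1(A vs R,Y) = 1
u_1(B vs R,Y) = 4
u_1(C vs R,Y) = 7
max payoff 7 at {C}

argmax u_1 = {C}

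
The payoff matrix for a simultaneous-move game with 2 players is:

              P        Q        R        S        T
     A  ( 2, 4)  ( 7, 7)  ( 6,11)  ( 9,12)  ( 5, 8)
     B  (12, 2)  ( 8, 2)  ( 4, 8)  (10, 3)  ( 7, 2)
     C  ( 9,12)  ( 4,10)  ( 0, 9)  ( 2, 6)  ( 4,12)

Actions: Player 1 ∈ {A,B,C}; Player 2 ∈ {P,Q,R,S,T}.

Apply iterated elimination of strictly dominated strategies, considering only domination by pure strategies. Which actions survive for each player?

P1 drop C (B beats it: P:12>9 Q:8>4 R:4>0 S:10>2 T:7>4)
P2 drop P (R beats it: A:11>4 B:8>2)
P2 drop Q (R beats it: A:11>7 B:8>2)
P2 drop T (R beats it: A:11>8 B:8>2)
P1→{A,B} P2→{R,S}

IESDS → P1:{A,B} P2:{R,S}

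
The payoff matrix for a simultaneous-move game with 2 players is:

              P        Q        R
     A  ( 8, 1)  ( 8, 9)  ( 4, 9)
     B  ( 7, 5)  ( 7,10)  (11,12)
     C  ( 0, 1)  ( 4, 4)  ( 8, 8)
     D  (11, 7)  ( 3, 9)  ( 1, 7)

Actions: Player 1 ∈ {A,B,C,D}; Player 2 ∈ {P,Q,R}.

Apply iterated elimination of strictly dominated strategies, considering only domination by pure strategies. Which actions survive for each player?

P1 drop C (B beats it: P:7>0 Q:7>4 R:11>8)
P2 drop P (Q beats it: A:9>1 B:10>5 D:9>7)
P1 drop D (A beats it: Q:8>3 R:4>1)
P1→{A,B} P2→{Q,R}

Survivors P1:{A,B} P2:{Q,R}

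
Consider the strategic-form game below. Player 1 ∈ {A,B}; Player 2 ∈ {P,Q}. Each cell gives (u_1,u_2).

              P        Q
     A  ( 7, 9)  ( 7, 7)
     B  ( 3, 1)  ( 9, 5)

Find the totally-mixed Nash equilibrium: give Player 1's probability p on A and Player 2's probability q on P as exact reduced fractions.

P1 indiff ⇒ q·7+(1-q)·7 = q·3+(1-q)·9 ⇒ q(4) = (1-q)(2) ⇒ q = 1/3
P2 indiff ⇒ p·9+(1-p)·1 = p·7+(1-p)·5 ⇒ p(2) = (1-p)(4) ⇒ p = 2/3

P1 mixes 2/3 on A; P2 mixes 1/3 on P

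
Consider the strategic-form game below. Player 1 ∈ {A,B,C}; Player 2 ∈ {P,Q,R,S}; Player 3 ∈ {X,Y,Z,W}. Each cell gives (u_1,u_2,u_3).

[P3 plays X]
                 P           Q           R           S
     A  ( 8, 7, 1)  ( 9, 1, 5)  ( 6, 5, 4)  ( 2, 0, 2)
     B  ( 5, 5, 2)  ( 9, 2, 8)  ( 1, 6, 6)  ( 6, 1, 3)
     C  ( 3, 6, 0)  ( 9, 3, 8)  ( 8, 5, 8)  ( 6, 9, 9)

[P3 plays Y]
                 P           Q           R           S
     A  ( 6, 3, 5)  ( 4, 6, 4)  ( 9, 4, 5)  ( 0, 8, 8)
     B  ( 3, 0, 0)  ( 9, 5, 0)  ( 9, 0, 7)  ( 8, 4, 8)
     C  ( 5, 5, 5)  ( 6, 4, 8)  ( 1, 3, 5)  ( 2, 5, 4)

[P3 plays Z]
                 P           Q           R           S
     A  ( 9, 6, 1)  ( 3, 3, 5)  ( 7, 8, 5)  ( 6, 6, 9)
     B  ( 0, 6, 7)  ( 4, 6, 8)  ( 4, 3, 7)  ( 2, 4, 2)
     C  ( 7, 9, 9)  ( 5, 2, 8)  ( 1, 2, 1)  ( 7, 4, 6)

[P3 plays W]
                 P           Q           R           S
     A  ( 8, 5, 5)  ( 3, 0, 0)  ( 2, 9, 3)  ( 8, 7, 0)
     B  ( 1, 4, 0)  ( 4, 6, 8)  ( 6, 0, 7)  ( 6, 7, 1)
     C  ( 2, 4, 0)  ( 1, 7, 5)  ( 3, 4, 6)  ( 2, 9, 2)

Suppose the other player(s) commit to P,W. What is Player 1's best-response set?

argmax u_1 = {A}

u_1(A vs P,W) = 8
u_1(B vs P,W) = 1
u_1(C vs P,W) = 2
max payoff 8 at {A}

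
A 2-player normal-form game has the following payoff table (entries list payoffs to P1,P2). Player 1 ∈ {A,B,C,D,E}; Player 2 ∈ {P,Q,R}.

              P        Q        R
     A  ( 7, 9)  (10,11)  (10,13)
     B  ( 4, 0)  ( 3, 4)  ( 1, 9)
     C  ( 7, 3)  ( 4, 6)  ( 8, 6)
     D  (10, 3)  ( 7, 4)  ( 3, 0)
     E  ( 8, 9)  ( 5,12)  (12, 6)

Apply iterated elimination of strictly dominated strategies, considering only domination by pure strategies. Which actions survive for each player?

P1 drop B (A beats it: P:7>4 Q:10>3 R:10>1)
P1 drop C (E beats it: P:8>7 Q:5>4 R:12>8)
P2 drop P (Q beats it: A:11>9 D:4>3 E:12>9)
P1 drop D (A beats it: Q:10>7 R:10>3)
P1→{A,E} P2→{Q,R}

IESDS → P1:{A,E} P2:{Q,R}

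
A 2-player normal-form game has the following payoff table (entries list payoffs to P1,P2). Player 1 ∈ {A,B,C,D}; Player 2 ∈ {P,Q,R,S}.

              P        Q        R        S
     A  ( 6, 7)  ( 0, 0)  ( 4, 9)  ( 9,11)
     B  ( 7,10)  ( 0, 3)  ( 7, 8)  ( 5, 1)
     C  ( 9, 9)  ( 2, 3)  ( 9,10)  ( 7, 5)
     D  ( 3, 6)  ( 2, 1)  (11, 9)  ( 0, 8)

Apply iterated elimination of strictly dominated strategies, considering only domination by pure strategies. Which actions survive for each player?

P1 drop B (C beats it: P:9>7 Q:2>0 R:9>7 S:7>5)
P2 drop P (R beats it: A:9>7 C:10>9 D:9>6)
P2 drop Q (R beats it: A:9>0 C:10>3 D:9>1)
P1→{A,C,D} P2→{R,S}

Remaining: P1:{A,C,D} P2:{R,S}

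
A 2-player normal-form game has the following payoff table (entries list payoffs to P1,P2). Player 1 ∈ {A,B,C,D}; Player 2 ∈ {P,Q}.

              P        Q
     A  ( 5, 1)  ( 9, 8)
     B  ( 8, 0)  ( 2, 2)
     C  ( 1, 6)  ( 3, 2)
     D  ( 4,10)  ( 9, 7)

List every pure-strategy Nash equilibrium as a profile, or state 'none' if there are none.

Nash profiles: (A,Q)

(A,P): not NE [P1→B gives 8>5; P2→Q gives 8>1]
(A,Q): NE
(B,P): not NE [P2→Q gives 2>0]
(B,Q): not NE [P1→D gives 9>2]
(C,P): not NE [P1→B gives 8>1]
(C,Q): not NE [P1→D gives 9>3; P2→P gives 6>2]
(D,P): not NE [P1→B gives 8>4]
(D,Q): not NE [P2→P gives 10>7]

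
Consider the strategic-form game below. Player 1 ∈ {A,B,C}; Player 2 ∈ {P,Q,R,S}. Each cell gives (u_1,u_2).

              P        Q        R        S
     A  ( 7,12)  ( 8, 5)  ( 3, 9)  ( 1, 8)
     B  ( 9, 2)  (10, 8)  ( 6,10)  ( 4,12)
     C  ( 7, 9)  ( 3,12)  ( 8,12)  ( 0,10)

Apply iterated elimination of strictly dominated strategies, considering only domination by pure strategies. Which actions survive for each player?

P1 drop A (B beats it: P:9>7 Q:10>8 R:6>3 S:4>1)
P2 drop P (Q beats it: B:8>2 C:12>9)
P1→{B,C} P2→{Q,R,S}

IESDS → P1:{B,C} P2:{Q,R,S}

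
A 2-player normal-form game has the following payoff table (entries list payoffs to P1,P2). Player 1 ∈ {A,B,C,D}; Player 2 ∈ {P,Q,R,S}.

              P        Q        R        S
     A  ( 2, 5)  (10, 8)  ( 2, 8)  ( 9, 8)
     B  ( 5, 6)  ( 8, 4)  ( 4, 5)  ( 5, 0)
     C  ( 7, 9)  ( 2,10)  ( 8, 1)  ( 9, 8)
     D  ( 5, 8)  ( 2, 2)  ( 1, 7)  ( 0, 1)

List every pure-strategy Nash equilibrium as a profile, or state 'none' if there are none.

(A,P): not NE [P1→C gives 7>2; P2→S gives 8>5]
(A,Q): NE
(A,R): not NE [P1→C gives 8>2]
(A,S): NE
(B,P): not NE [P1→C gives 7>5]
(B,Q): not NE [P1→A gives 10>8; P2→P gives 6>4]
(B,R): not NE [P1→C gives 8>4; P2→P gives 6>5]
(B,S): not NE [P1→C gives 9>5; P2→P gives 6>0]
(C,P): not NE [P2→Q gives 10>9]
(C,Q): not NE [P1→A gives 10>2]
(C,R): not NE [P2→Q gives 10>1]
(C,S): not NE [P2→Q gives 10>8]
(D,P): not NE [P1→C gives 7>5]
(D,Q): not NE [P1→A gives 10>2; P2→P gives 8>2]
(D,R): not NE [P1→C gives 8>1; P2→P gives 8>7]
(D,S): not NE [P1→C gives 9>0; P2→P gives 8>1]

PSNE = {(A,Q), (A,S)}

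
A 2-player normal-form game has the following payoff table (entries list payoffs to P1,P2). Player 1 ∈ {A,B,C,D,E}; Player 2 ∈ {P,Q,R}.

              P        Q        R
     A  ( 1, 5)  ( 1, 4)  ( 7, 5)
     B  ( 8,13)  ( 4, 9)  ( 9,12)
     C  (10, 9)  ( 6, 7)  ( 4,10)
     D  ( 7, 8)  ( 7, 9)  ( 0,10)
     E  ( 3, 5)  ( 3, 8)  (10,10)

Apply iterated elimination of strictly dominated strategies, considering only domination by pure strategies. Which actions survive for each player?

Remaining: P1:{B,C,E} P2:{P,R}

P1 drop A (B beats it: P:8>1 Q:4>1 R:9>7)
P2 drop Q (R beats it: B:12>9 C:10>7 D:10>9 E:10>8)
P1 drop D (B beats it: P:8>7 R:9>0)
P1→{B,C,E} P2→{P,R}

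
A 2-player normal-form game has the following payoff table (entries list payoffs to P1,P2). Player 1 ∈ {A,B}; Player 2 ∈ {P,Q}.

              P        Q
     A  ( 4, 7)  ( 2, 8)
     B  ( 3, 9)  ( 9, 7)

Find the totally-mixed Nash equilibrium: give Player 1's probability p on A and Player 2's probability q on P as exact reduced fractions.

P1 mixes 2/3 on A; P2 mixes 7/8 on P

P1 indiff ⇒ q·4+(1-q)·2 = q·3+(1-q)·9 ⇒ q(1) = (1-q)(7) ⇒ q = 7/8
P2 indiff ⇒ p·7+(1-p)·9 = p·8+(1-p)·7 ⇒ p(-1) = (1-p)(-2) ⇒ p = 2/3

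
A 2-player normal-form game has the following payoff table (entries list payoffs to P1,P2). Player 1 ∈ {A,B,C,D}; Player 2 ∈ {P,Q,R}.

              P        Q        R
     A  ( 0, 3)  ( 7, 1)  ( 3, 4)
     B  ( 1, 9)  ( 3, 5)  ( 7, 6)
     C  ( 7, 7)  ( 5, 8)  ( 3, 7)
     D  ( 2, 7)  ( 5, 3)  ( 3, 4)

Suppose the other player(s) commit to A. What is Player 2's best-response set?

BR_2 = {R}

u_2(P vs A) = 3
u_2(Q vs A) = 1
u_2(R vs A) = 4
max payoff 4 at {R}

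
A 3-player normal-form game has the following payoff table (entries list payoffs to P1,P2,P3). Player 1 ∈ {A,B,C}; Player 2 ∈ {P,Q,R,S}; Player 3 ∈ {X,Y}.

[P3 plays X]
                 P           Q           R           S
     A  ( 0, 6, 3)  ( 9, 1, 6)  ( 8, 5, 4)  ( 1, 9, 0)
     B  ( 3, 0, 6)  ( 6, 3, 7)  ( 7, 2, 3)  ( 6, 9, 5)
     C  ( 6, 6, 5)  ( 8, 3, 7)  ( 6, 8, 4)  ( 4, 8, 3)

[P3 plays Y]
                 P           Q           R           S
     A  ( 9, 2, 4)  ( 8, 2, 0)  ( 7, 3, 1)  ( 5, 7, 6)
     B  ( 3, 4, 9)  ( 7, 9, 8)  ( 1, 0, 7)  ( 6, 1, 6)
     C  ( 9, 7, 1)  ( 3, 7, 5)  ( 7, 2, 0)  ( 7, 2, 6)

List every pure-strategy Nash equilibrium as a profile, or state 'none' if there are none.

(A,P,X): not NE [P1→C gives 6>0; P2→S gives 9>6; P3→Y gives 4>3]
(A,P,Y): not NE [P2→S gives 7>2]
(A,Q,X): not NE [P2→S gives 9>1]
(A,Q,Y): not NE [P2→S gives 7>2; P3→X gives 6>0]
(A,R,X): not NE [P2→S gives 9>5]
(A,R,Y): not NE [P2→S gives 7>3; P3→X gives 4>1]
(A,S,X): not NE [P1→B gives 6>1; P3→Y gives 6>0]
(A,S,Y): not NE [P1→C gives 7>5]
(B,P,X): not NE [P1→C gives 6>3; P2→S gives 9>0; P3→Y gives 9>6]
(B,P,Y): not NE [P1→C gives 9>3; P2→Q gives 9>4]
(B,Q,X): not NE [P1→A gives 9>6; P2→S gives 9>3; P3→Y gives 8>7]
(B,Q,Y): not NE [P1→A gives 8>7]
(B,R,X): not NE [P1→A gives 8>7; P2→S gives 9>2; P3→Y gives 7>3]
(B,R,Y): not NE [P1→C gives 7>1; P2→Q gives 9>0]
(B,S,X): not NE [P3→Y gives 6>5]
(B,S,Y): not NE [P1→C gives 7>6; P2→Q gives 9>1]
(C,P,X): not NE [P2→S gives 8>6]
(C,P,Y): not NE [P3→X gives 5>1]
(C,Q,X): not NE [P1→A gives 9>8; P2→S gives 8>3]
(C,Q,Y): not NE [P1→A gives 8>3; P3→X gives 7>5]
(C,R,X): not NE [P1→A gives 8>6]
(C,R,Y): not NE [P2→Q gives 7>2; P3→X gives 4>0]
(C,S,X): not NE [P1→B gives 6>4; P3→Y gives 6>3]
(C,S,Y): not NE [P2→Q gives 7>2]

No pure NE.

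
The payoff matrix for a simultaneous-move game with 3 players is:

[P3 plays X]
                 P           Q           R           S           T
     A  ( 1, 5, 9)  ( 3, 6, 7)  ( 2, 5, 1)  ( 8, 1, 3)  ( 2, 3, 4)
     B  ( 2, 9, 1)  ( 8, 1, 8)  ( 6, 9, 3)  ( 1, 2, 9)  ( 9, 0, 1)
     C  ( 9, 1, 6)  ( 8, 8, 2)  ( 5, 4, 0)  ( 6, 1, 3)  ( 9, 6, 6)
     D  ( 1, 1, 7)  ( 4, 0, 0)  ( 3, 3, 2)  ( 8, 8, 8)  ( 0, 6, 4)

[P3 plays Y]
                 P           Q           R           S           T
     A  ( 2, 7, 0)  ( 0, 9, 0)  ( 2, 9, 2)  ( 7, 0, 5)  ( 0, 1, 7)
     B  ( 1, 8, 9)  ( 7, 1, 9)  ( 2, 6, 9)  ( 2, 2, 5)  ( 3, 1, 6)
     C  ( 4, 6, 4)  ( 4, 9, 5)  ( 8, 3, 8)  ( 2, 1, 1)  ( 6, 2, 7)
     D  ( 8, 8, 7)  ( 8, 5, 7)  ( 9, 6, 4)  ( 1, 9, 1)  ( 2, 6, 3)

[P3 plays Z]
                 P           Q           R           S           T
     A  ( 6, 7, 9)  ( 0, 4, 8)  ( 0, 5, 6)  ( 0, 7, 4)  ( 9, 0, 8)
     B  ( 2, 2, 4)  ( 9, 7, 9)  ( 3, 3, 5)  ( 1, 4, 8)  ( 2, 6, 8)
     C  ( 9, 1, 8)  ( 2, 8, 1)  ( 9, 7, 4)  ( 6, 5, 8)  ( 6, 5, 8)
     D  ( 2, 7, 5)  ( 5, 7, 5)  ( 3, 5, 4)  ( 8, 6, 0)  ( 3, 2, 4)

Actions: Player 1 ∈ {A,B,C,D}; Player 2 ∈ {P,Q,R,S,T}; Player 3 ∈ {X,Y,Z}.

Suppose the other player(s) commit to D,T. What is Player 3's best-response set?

u_3(X vs D,T) = 4
u_3(Y vs D,T) = 3
u_3(Z vs D,T) = 4
max payoff 4 at {X,Z}

BR_3 = {X,Z}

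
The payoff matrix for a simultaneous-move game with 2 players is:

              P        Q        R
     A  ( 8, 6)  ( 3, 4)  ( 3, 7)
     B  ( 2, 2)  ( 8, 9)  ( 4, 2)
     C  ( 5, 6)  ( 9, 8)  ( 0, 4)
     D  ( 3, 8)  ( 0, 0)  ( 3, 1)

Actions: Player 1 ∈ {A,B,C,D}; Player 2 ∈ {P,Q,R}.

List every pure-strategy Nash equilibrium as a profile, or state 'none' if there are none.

(A,P): not NE [P2→R gives 7>6]
(A,Q): not NE [P1→C gives 9>3; P2→R gives 7>4]
(A,R): not NE [P1→B gives 4>3]
(B,P): not NE [P1→A gives 8>2; P2→Q gives 9>2]
(B,Q): not NE [P1→C gives 9>8]
(B,R): not NE [P2→Q gives 9>2]
(C,P): not NE [P1→A gives 8>5; P2→Q gives 8>6]
(C,Q): NE
(C,R): not NE [P1→B gives 4>0; P2→Q gives 8>4]
(D,P): not NE [P1→A gives 8>3]
(D,Q): not NE [P1→C gives 9>0; P2→P gives 8>0]
(D,R): not NE [P1→B gives 4>3; P2→P gives 8>1]

NE set: (C,Q)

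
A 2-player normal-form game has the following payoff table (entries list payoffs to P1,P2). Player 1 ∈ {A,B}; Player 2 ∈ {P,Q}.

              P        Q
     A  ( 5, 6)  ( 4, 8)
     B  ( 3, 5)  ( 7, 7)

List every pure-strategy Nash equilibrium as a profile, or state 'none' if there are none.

(A,P): not NE [P2→Q gives 8>6]
(A,Q): not NE [P1→B gives 7>4]
(B,P): not NE [P1→A gives 5>3; P2→Q gives 7>5]
(B,Q): NE

PSNE = {(B,Q)}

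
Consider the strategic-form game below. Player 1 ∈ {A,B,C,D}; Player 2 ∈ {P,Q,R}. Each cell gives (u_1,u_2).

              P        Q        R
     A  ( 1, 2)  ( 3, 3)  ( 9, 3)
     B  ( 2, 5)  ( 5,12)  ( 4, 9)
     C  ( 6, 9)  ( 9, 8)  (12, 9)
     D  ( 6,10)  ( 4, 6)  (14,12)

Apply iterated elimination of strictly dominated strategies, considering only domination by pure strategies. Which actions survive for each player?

Survivors P1:{C,D} P2:{P,R}

P1 drop A (C beats it: P:6>1 Q:9>3 R:12>9)
P1 drop B (C beats it: P:6>2 Q:9>5 R:12>4)
P2 drop Q (P beats it: C:9>8 D:10>6)
P1→{C,D} P2→{P,R}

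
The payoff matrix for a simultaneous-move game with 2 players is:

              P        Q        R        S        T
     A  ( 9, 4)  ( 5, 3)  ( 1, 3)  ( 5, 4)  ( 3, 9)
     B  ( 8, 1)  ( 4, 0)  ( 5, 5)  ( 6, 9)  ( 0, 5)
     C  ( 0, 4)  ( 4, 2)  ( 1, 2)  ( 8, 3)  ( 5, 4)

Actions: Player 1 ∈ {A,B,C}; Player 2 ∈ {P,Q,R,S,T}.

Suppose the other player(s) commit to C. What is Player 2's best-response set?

u_2(P vs C) = 4
u_2(Q vs C) = 2
u_2(R vs C) = 2
u_2(S vs C) = 3
u_2(T vs C) = 4
max payoff 4 at {P,T}

BR_2 = {P,T}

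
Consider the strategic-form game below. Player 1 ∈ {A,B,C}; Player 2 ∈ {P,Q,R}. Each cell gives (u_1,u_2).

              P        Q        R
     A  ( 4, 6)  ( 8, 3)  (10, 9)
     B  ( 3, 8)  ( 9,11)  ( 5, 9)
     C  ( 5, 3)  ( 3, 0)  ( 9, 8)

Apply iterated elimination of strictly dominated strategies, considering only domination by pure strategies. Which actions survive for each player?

Remaining: P1:{A,B} P2:{Q,R}

P2 drop P (R beats it: A:9>6 B:9>8 C:8>3)
P1 drop C (A beats it: Q:8>3 R:10>9)
P1→{A,B} P2→{Q,R}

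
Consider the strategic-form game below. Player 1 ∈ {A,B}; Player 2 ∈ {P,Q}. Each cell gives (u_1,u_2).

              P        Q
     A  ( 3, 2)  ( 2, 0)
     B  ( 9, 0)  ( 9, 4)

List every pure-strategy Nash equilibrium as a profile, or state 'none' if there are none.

(A,P): not NE [P1→B gives 9>3]
(A,Q): not NE [P1→B gives 9>2; P2→P gives 2>0]
(B,P): not NE [P2→Q gives 4>0]
(B,Q): NE

PSNE = {(B,Q)}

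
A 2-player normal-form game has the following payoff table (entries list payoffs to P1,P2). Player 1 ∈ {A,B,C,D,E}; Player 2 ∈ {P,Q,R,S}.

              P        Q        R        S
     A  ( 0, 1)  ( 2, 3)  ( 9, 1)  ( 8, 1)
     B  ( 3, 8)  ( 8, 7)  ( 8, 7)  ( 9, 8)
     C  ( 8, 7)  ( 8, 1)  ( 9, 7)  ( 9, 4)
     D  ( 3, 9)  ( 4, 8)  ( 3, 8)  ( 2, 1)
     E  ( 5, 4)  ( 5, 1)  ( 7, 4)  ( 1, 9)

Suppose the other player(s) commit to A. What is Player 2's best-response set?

argmax u_2 = {Q}

u_2(P vs A) = 1
u_2(Q vs A) = 3
u_2(R vs A) = 1
u_2(S vs A) = 1
max payoff 3 at {Q}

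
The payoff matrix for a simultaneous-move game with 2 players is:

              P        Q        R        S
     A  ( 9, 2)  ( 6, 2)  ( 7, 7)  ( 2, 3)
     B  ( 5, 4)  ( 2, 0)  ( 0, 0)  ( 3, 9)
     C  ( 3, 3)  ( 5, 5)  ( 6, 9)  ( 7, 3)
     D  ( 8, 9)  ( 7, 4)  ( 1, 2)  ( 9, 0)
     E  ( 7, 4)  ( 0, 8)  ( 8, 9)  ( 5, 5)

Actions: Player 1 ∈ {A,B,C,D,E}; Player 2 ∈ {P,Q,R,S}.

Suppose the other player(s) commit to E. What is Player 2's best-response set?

P2 best: {R}

u_2(P vs E) = 4
u_2(Q vs E) = 8
u_2(R vs E) = 9
u_2(S vs E) = 5
max payoff 9 at {R}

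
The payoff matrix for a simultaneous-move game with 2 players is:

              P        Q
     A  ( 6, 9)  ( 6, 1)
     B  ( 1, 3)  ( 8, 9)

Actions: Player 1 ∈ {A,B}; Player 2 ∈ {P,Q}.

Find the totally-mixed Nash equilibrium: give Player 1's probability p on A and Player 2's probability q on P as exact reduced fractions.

(p,q) = (3/7, 2/7)

P1 indiff ⇒ q·6+(1-q)·6 = q·1+(1-q)·8 ⇒ q(5) = (1-q)(2) ⇒ q = 2/7
P2 indiff ⇒ p·9+(1-p)·3 = p·1+(1-p)·9 ⇒ p(8) = (1-p)(6) ⇒ p = 3/7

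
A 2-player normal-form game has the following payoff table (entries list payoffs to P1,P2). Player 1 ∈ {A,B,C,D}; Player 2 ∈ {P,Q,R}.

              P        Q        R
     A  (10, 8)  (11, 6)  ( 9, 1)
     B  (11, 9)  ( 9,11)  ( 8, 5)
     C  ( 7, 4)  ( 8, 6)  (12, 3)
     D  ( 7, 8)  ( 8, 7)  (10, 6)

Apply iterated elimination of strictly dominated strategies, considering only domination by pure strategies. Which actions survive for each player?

P2 drop R (P beats it: A:8>1 B:9>5 C:4>3 D:8>6)
P1 drop C (A beats it: P:10>7 Q:11>8)
P1 drop D (A beats it: P:10>7 Q:11>8)
P1→{A,B} P2→{P,Q}

Survivors P1:{A,B} P2:{P,Q}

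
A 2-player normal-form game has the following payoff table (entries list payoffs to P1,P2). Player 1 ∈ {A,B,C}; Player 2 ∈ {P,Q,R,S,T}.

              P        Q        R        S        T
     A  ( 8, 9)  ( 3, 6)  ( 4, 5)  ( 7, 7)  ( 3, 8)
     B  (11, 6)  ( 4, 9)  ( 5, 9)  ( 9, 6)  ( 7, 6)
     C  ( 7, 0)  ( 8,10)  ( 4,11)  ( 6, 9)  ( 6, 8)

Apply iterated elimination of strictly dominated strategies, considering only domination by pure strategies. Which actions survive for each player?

Remaining: P1:{B,C} P2:{Q,R}

P1 drop A (B beats it: P:11>8 Q:4>3 R:5>4 S:9>7 T:7>3)
P2 drop P (Q beats it: B:9>6 C:10>0)
P2 drop S (Q beats it: B:9>6 C:10>9)
P2 drop T (Q beats it: B:9>6 C:10>8)
P1→{B,C} P2→{Q,R}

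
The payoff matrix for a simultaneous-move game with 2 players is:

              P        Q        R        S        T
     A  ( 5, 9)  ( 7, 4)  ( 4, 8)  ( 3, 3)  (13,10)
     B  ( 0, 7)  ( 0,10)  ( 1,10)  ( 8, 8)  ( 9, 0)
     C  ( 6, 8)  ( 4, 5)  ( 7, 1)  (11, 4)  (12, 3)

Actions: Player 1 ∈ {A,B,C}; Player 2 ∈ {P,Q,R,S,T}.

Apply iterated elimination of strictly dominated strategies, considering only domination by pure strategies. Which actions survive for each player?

Remaining: P1:{A,C} P2:{P,T}

P1 drop B (C beats it: P:6>0 Q:4>0 R:7>1 S:11>8 T:12>9)
P2 drop Q (P beats it: A:9>4 C:8>5)
P2 drop R (P beats it: A:9>8 C:8>1)
P2 drop S (P beats it: A:9>3 C:8>4)
P1→{A,C} P2→{P,T}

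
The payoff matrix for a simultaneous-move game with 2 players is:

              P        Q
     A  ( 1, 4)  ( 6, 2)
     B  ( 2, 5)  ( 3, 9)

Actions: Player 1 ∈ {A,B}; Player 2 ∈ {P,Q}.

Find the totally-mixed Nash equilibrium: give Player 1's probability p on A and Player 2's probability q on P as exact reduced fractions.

p=2/3, q=3/4

P1 indiff ⇒ q·1+(1-q)·6 = q·2+(1-q)·3 ⇒ q(-1) = (1-q)(-3) ⇒ q = 3/4
P2 indiff ⇒ p·4+(1-p)·5 = p·2+(1-p)·9 ⇒ p(2) = (1-p)(4) ⇒ p = 2/3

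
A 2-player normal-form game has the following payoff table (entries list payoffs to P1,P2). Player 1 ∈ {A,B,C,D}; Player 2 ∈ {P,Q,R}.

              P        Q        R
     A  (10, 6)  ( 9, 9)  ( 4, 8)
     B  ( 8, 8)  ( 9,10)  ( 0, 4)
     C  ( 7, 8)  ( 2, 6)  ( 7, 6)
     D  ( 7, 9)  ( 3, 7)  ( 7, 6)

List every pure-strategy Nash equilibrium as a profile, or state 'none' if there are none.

(A,P): not NE [P2→Q gives 9>6]
(A,Q): NE
(A,R): not NE [P1→D gives 7>4; P2→Q gives 9>8]
(B,P): not NE [P1→A gives 10>8; P2→Q gives 10>8]
(B,Q): NE
(B,R): not NE [P1→D gives 7>0; P2→Q gives 10>4]
(C,P): not NE [P1→A gives 10>7]
(C,Q): not NE [P1→B gives 9>2; P2→P gives 8>6]
(C,R): not NE [P2→P gives 8>6]
(D,P): not NE [P1→A gives 10>7]
(D,Q): not NE [P1→B gives 9>3; P2→P gives 9>7]
(D,R): not NE [P2→P gives 9>6]

Nash profiles: (A,Q), (B,Q)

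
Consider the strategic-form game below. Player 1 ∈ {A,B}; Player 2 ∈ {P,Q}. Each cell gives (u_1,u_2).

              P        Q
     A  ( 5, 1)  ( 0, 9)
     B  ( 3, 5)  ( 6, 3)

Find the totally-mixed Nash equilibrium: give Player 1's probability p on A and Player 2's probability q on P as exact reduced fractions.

P1 mixes 1/5 on A; P2 mixes 3/4 on P

P1 indiff ⇒ q·5+(1-q)·0 = q·3+(1-q)·6 ⇒ q(2) = (1-q)(6) ⇒ q = 3/4
P2 indiff ⇒ p·1+(1-p)·5 = p·9+(1-p)·3 ⇒ p(-8) = (1-p)(-2) ⇒ p = 1/5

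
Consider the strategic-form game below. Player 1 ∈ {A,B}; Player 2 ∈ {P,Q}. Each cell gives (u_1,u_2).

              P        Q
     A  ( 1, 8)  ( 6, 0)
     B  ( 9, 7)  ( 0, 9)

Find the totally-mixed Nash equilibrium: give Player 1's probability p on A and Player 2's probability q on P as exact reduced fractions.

P1 indiff ⇒ q·1+(1-q)·6 = q·9+(1-q)·0 ⇒ q(-8) = (1-q)(-6) ⇒ q = 3/7
P2 indiff ⇒ p·8+(1-p)·7 = p·0+(1-p)·9 ⇒ p(8) = (1-p)(2) ⇒ p = 1/5

p=1/5, q=3/7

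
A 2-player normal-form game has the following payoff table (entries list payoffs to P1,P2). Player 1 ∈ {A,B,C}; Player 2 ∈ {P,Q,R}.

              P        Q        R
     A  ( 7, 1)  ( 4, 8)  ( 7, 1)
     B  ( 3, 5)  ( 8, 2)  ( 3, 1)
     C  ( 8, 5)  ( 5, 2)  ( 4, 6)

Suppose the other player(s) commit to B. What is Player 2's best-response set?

u_2(P vs B) = 5
u_2(Q vs B) = 2
u_2(R vs B) = 1
max payoff 5 at {P}

P2 best: {P}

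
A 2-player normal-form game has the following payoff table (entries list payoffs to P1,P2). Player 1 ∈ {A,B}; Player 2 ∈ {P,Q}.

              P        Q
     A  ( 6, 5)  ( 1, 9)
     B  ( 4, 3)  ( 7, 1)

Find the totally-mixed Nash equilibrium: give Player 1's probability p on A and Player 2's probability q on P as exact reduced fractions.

P1 indiff ⇒ q·6+(1-q)·1 = q·4+(1-q)·7 ⇒ q(2) = (1-q)(6) ⇒ q = 3/4
P2 indiff ⇒ p·5+(1-p)·3 = p·9+(1-p)·1 ⇒ p(-4) = (1-p)(-2) ⇒ p = 1/3

(p,q) = (1/3, 3/4)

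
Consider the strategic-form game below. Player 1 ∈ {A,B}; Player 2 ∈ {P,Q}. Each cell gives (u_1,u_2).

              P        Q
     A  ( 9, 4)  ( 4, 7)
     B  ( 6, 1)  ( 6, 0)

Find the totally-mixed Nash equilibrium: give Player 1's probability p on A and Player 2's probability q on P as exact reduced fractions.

(p,q) = (1/4, 2/5)

P1 indiff ⇒ q·9+(1-q)·4 = q·6+(1-q)·6 ⇒ q(3) = (1-q)(2) ⇒ q = 2/5
P2 indiff ⇒ p·4+(1-p)·1 = p·7+(1-p)·0 ⇒ p(-3) = (1-p)(-1) ⇒ p = 1/4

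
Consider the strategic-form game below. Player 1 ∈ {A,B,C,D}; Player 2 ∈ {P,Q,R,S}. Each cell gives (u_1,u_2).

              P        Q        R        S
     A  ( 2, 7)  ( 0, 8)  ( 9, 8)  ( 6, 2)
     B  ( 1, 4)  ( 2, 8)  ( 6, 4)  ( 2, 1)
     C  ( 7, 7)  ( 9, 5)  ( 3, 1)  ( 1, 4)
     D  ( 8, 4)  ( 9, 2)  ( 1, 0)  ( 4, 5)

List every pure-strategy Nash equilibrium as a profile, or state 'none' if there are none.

Nash profiles: (A,R)

(A,P): not NE [P1→D gives 8>2; P2→R gives 8>7]
(A,Q): not NE [P1→D gives 9>0]
(A,R): NE
(A,S): not NE [P2→R gives 8>2]
(B,P): not NE [P1→D gives 8>1; P2→Q gives 8>4]
(B,Q): not NE [P1→D gives 9>2]
(B,R): not NE [P1→A gives 9>6; P2→Q gives 8>4]
(B,S): not NE [P1→A gives 6>2; P2→Q gives 8>1]
(C,P): not NE [P1→D gives 8>7]
(C,Q): not NE [P2→P gives 7>5]
(C,R): not NE [P1→A gives 9>3; P2→P gives 7>1]
(C,S): not NE [P1→A gives 6>1; P2→P gives 7>4]
(D,P): not NE [P2→S gives 5>4]
(D,Q): not NE [P2→S gives 5>2]
(D,R): not NE [P1→A gives 9>1; P2→S gives 5>0]
(D,S): not NE [P1→A gives 6>4]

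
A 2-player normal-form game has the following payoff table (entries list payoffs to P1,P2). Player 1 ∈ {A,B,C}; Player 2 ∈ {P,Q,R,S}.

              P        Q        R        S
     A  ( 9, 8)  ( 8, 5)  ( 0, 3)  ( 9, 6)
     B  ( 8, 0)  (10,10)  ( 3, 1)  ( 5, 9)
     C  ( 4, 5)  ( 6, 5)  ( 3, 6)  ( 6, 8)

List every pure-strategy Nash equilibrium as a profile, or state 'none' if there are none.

(A,P): NE
(A,Q): not NE [P1→B gives 10>8; P2→P gives 8>5]
(A,R): not NE [P1→C gives 3>0; P2→P gives 8>3]
(A,S): not NE [P2→P gives 8>6]
(B,P): not NE [P1→A gives 9>8; P2→Q gives 10>0]
(B,Q): NE
(B,R): not NE [P2→Q gives 10>1]
(B,S): not NE [P1→A gives 9>5; P2→Q gives 10>9]
(C,P): not NE [P1→A gives 9>4; P2→S gives 8>5]
(C,Q): not NE [P1→B gives 10>6; P2→S gives 8>5]
(C,R): not NE [P2→S gives 8>6]
(C,S): not NE [P1→A gives 9>6]

PSNE = {(A,P), (B,Q)}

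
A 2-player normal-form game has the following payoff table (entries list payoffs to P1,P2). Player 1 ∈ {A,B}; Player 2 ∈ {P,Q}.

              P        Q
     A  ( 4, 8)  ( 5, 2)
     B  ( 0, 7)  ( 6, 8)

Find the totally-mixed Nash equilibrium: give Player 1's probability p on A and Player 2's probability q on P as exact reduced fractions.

P1 indiff ⇒ q·4+(1-q)·5 = q·0+(1-q)·6 ⇒ q(4) = (1-q)(1) ⇒ q = 1/5
P2 indiff ⇒ p·8+(1-p)·7 = p·2+(1-p)·8 ⇒ p(6) = (1-p)(1) ⇒ p = 1/7

P1 mixes 1/7 on A; P2 mixes 1/5 on P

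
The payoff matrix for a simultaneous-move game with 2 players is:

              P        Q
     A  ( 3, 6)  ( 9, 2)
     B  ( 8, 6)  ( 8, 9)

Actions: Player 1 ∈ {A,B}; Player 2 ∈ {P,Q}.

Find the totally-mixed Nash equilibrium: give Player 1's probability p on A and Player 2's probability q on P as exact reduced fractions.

p=3/7, q=1/6

P1 indiff ⇒ q·3+(1-q)·9 = q·8+(1-q)·8 ⇒ q(-5) = (1-q)(-1) ⇒ q = 1/6
P2 indiff ⇒ p·6+(1-p)·6 = p·2+(1-p)·9 ⇒ p(4) = (1-p)(3) ⇒ p = 3/7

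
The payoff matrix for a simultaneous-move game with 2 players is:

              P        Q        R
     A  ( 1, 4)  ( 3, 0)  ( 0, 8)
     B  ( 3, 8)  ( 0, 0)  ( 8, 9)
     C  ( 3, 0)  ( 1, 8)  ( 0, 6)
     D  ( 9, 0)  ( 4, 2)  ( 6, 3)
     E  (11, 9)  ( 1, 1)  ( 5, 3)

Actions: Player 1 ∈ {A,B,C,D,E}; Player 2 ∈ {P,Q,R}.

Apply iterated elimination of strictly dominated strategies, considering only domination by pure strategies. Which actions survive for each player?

Remaining: P1:{B,D,E} P2:{P,R}

P1 drop A (D beats it: P:9>1 Q:4>3 R:6>0)
P1 drop C (D beats it: P:9>3 Q:4>1 R:6>0)
P2 drop Q (R beats it: B:9>0 D:3>2 E:3>1)
P1→{B,D,E} P2→{P,R}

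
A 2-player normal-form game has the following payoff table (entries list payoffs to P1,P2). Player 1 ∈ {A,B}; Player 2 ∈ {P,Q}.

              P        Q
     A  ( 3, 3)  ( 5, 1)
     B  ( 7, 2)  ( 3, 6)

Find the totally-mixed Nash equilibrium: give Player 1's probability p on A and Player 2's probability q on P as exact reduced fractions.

P1 indiff ⇒ q·3+(1-q)·5 = q·7+(1-q)·3 ⇒ q(-4) = (1-q)(-2) ⇒ q = 1/3
P2 indiff ⇒ p·3+(1-p)·2 = p·1+(1-p)·6 ⇒ p(2) = (1-p)(4) ⇒ p = 2/3

P1 mixes 2/3 on A; P2 mixes 1/3 on P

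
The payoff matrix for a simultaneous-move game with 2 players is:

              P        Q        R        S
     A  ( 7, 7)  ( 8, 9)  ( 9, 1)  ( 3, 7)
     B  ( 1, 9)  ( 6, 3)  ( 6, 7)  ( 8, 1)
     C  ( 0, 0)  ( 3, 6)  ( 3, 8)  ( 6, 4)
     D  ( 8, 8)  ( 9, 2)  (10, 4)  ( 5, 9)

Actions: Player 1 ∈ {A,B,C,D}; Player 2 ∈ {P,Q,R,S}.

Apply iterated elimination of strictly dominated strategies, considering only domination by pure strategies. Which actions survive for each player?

P1 drop A (D beats it: P:8>7 Q:9>8 R:10>9 S:5>3)
P1 drop C (B beats it: P:1>0 Q:6>3 R:6>3 S:8>6)
P2 drop Q (P beats it: B:9>3 D:8>2)
P2 drop R (P beats it: B:9>7 D:8>4)
P1→{B,D} P2→{P,S}

Survivors P1:{B,D} P2:{P,S}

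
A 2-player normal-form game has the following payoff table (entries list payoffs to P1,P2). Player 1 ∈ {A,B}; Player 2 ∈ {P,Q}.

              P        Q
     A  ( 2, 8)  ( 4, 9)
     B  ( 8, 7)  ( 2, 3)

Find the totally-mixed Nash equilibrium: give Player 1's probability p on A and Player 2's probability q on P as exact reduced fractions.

P1 mixes 4/5 on A; P2 mixes 1/4 on P

P1 indiff ⇒ q·2+(1-q)·4 = q·8+(1-q)·2 ⇒ q(-6) = (1-q)(-2) ⇒ q = 1/4
P2 indiff ⇒ p·8+(1-p)·7 = p·9+(1-p)·3 ⇒ p(-1) = (1-p)(-4) ⇒ p = 4/5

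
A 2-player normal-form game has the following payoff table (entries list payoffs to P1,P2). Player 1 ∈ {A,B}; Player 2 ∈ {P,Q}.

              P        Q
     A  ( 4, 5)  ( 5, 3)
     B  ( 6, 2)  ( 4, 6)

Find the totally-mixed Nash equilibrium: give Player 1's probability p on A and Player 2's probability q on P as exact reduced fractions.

p=2/3, q=1/3

P1 indiff ⇒ q·4+(1-q)·5 = q·6+(1-q)·4 ⇒ q(-2) = (1-q)(-1) ⇒ q = 1/3
P2 indiff ⇒ p·5+(1-p)·2 = p·3+(1-p)·6 ⇒ p(2) = (1-p)(4) ⇒ p = 2/3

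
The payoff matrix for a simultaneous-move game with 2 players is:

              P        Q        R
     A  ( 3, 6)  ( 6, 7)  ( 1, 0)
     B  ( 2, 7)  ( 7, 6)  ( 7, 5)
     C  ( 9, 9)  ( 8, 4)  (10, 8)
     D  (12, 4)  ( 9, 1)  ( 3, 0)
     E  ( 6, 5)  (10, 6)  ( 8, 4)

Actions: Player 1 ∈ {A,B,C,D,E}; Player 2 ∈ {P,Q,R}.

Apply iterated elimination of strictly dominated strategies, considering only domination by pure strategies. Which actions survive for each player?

P1 drop A (C beats it: P:9>3 Q:8>6 R:10>1)
P1 drop B (C beats it: P:9>2 Q:8>7 R:10>7)
P2 drop R (P beats it: C:9>8 D:4>0 E:5>4)
P1 drop C (D beats it: P:12>9 Q:9>8)
P1→{D,E} P2→{P,Q}

Remaining: P1:{D,E} P2:{P,Q}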